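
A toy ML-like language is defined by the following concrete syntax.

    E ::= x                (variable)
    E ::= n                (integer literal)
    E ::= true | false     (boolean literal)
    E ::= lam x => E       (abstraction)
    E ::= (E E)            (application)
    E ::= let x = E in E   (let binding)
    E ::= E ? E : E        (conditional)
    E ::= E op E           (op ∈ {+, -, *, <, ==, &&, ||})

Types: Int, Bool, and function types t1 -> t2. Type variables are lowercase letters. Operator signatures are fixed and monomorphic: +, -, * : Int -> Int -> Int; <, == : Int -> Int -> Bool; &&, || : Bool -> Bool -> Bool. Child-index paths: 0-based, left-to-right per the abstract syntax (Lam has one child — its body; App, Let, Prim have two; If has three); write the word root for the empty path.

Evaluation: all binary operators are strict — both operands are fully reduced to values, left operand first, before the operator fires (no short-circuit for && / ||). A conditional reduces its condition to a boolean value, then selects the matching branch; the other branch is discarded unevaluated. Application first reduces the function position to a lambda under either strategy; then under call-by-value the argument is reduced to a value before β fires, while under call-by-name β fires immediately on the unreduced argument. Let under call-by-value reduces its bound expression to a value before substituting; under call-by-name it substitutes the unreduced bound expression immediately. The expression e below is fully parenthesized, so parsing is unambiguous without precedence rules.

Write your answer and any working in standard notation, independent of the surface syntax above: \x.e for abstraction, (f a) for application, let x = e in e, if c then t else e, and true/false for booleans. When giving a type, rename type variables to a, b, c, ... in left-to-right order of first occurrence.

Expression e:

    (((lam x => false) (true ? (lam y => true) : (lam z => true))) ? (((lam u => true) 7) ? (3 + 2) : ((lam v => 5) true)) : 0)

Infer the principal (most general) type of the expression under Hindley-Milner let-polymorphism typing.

Answer: Int

Derivation:
\x._ : a -> Bool
  unify Bool ~ Bool
\y._ : b -> Bool
\z._ : c -> Bool
  unify b -> Bool ~ c -> Bool
  unify b ~ c
  unify Bool ~ Bool
  unify a -> Bool ~ (c -> Bool) -> d
  unify a ~ c -> Bool
  unify Bool ~ d
_ _ : Bool
  unify Bool ~ Bool
\u._ : e -> Bool
  unify e -> Bool ~ Int -> f
  unify e ~ Int
  unify Bool ~ f
_ _ : Bool
  unify Bool ~ Bool
  unify Int ~ Int
  unify Int ~ Int
\v._ : g -> Int
  unify g -> Int ~ Bool -> h
  unify g ~ Bool
  unify Int ~ h
_ _ : Int
  unify Int ~ Int
  unify Int ~ Int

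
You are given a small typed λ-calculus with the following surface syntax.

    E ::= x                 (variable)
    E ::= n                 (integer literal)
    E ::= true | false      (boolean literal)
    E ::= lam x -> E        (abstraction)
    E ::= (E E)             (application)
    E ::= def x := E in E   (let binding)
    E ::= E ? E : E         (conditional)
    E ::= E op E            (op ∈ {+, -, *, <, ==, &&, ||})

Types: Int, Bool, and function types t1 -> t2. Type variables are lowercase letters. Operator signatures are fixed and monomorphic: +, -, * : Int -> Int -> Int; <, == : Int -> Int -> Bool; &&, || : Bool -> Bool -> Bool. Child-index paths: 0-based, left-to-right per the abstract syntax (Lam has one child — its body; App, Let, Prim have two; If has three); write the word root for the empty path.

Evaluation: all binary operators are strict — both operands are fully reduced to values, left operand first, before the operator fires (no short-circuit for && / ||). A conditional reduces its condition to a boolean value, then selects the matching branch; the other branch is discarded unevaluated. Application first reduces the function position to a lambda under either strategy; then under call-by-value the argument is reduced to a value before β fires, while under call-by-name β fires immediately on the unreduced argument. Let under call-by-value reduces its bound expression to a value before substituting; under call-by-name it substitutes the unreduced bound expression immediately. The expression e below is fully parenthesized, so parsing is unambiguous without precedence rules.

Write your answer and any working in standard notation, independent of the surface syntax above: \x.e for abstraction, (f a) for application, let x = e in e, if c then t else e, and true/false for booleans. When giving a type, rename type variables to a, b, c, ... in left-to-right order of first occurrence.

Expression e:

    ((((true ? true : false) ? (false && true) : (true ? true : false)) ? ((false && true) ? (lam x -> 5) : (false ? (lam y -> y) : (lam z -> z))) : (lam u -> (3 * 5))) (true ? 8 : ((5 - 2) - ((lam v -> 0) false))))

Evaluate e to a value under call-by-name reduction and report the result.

Answer: 15

Working:
step 0: ((if (if (if true then true else false) then (false && true) else (if true then true else false)) then (if (false && true) then (\x.5) else (if false then (\y.y) else (\z.z))) else (\u.(3 * 5))) (if true then 8 else ((5 - 2) - ((\v.0) false))))
step 1: [if@0.0.0] ((if (if true then (false && true) else (if true then true else false)) then (if (false && true) then (\x.5) else (if false then (\y.y) else (\z.z))) else (\u.(3 * 5))) (if true then 8 else ((5 - 2) - ((\v.0) false))))
step 2: [if@0.0] ((if (false && true) then (if (false && true) then (\x.5) else (if false then (\y.y) else (\z.z))) else (\u.(3 * 5))) (if true then 8 else ((5 - 2) - ((\v.0) false))))
step 3: [delta@0.0] ((if false then (if (false && true) then (\x.5) else (if false then (\y.y) else (\z.z))) else (\u.(3 * 5))) (if true then 8 else ((5 - 2) - ((\v.0) false))))
step 4: [if@0] ((\u.(3 * 5)) (if true then 8 else ((5 - 2) - ((\v.0) false))))
step 5: [beta@root] (3 * 5)
step 6: [delta@root] 15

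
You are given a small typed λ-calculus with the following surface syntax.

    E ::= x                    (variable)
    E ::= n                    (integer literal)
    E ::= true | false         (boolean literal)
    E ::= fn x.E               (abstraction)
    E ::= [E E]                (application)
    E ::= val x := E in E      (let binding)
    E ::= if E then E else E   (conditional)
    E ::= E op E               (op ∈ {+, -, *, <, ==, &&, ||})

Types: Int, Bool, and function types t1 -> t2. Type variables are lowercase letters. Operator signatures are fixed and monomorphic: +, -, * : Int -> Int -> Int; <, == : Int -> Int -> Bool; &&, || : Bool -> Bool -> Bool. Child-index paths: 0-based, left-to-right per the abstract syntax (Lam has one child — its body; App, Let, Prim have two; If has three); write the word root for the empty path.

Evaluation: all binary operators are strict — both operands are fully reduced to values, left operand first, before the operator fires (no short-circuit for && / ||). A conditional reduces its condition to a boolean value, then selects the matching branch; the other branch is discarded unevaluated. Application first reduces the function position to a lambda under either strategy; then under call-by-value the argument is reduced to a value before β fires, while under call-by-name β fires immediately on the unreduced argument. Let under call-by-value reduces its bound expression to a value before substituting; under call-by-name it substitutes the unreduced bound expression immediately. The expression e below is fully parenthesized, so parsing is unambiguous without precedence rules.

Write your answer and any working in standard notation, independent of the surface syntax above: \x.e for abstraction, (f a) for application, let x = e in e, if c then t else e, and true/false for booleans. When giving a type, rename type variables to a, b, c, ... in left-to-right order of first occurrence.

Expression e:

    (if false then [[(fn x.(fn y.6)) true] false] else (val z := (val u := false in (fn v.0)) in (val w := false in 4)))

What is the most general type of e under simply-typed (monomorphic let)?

Answer: Int

Derivation:
  unify Bool ~ Bool
\y._ : b -> Int
\x._ : a -> b -> Int
  unify a -> b -> Int ~ Bool -> c
  unify a ~ Bool
  unify b -> Int ~ c
_ _ : b -> Int
  unify b -> Int ~ Bool -> d
  unify b ~ Bool
  unify Int ~ d
_ _ : Int
let u : Bool
\v._ : e -> Int
let z : e -> Int
let w : Bool
  unify Int ~ Int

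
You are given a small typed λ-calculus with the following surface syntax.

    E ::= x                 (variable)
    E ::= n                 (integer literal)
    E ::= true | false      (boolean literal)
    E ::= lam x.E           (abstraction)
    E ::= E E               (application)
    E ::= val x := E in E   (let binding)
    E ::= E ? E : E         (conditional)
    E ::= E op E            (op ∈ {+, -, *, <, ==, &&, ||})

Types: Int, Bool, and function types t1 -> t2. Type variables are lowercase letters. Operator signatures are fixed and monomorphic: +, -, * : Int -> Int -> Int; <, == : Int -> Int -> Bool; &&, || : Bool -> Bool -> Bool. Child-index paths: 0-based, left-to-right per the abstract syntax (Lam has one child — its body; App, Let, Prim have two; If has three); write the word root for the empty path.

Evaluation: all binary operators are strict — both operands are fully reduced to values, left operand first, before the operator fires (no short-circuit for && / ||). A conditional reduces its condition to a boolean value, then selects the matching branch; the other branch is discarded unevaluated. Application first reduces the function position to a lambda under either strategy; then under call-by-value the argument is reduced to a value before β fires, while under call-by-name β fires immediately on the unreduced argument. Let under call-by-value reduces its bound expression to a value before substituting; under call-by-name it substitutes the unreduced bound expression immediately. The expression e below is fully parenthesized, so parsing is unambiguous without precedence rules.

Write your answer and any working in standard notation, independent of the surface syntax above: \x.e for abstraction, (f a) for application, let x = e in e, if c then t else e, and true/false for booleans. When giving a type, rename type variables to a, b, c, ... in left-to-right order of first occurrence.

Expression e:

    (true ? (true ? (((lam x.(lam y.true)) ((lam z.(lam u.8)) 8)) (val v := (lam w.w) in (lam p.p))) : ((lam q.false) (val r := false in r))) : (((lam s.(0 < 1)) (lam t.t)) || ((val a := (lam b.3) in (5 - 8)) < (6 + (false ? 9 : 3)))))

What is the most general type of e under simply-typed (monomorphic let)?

Trace:
  unify Bool ~ Bool
  unify Bool ~ Bool
\y._ : b -> Bool
\x._ : a -> b -> Bool
\u._ : d -> Int
\z._ : c -> d -> Int
  unify c -> d -> Int ~ Int -> e
  unify c ~ Int
  unify d -> Int ~ e
_ _ : d -> Int
  unify a -> b -> Bool ~ (d -> Int) -> f
  unify a ~ d -> Int
  unify b -> Bool ~ f
_ _ : b -> Bool
w : g
\w._ : g -> g
let v : g -> g
p : h
\p._ : h -> h
  unify b -> Bool ~ (h -> h) -> i
  unify b ~ h -> h
  unify Bool ~ i
_ _ : Bool
\q._ : j -> Bool
let r : Bool
r : Bool
  unify j -> Bool ~ Bool -> k
  unify j ~ Bool
  unify Bool ~ k
_ _ : Bool
  unify Bool ~ Bool
  unify Int ~ Int
  unify Int ~ Int
\s._ : l -> Bool
t : m
\t._ : m -> m
  unify l -> Bool ~ (m -> m) -> n
  unify l ~ m -> m
  unify Bool ~ n
_ _ : Bool
  unify Bool ~ Bool
\b._ : o -> Int
let a : o -> Int
  unify Int ~ Int
  unify Int ~ Int
  unify Int ~ Int
  unify Int ~ Int
  unify Bool ~ Bool
  unify Int ~ Int
  unify Int ~ Int
  unify Int ~ Int
  unify Bool ~ Bool
  unify Bool ~ Bool

Answer: Bool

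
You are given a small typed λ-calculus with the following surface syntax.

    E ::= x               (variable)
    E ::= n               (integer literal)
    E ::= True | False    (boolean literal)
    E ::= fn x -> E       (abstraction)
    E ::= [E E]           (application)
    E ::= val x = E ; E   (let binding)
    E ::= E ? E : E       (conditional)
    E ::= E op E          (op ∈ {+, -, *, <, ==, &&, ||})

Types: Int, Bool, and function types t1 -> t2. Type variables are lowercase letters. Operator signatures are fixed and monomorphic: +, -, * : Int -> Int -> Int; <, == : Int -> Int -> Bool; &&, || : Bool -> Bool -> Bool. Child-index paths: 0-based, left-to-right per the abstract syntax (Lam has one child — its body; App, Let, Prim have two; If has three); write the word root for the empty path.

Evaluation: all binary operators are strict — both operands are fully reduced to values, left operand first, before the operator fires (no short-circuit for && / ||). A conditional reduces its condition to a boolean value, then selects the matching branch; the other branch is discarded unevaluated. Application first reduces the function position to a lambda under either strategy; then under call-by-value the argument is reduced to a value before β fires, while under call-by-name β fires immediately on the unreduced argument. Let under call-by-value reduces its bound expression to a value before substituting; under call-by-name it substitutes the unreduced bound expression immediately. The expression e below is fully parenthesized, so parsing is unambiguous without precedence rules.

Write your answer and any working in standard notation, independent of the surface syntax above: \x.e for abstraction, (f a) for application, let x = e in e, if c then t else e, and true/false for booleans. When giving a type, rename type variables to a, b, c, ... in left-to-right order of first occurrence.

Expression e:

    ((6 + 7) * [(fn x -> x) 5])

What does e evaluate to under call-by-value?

Derivation:
step 0: ((6 + 7) * ((\x.x) 5))
step 1: [delta@0] (13 * ((\x.x) 5))
step 2: [beta@1] (13 * 5)
step 3: [delta@root] 65

Answer: 65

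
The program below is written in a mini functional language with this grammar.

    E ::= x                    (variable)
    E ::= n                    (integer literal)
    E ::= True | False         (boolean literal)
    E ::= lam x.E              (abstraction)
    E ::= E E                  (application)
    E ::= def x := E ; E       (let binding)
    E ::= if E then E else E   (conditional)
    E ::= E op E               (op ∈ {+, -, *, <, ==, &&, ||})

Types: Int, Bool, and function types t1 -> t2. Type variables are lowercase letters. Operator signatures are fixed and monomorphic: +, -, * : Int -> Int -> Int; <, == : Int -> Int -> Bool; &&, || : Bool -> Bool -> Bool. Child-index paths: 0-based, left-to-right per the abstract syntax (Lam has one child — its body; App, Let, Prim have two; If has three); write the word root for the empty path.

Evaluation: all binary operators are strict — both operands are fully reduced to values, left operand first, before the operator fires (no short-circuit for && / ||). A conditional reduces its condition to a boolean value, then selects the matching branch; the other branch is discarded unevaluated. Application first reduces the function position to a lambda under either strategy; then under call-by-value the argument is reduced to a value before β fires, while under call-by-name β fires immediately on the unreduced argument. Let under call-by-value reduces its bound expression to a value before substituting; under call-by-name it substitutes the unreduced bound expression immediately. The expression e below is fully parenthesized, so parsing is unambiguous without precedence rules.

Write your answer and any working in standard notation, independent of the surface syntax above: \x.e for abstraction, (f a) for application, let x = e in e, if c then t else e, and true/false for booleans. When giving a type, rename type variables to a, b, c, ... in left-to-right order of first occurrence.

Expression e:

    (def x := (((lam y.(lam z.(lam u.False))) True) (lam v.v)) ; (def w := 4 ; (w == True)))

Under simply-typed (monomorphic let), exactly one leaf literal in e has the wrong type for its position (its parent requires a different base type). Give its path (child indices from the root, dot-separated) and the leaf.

Answer: 1.1.1 : true

Derivation:
\u._ : c -> Bool
\z._ : b -> c -> Bool
\y._ : a -> b -> c -> Bool
  unify a -> b -> c -> Bool ~ Bool -> d
  unify a ~ Bool
  unify b -> c -> Bool ~ d
_ _ : b -> c -> Bool
v : e
\v._ : e -> e
  unify b -> c -> Bool ~ (e -> e) -> f
  unify b ~ e -> e
  unify c -> Bool ~ f
_ _ : c -> Bool
let x : c -> Bool
let w : Int
w : Int
  unify Int ~ Int
  unify Bool ~ Int
  FAIL: mismatch Bool ~ Int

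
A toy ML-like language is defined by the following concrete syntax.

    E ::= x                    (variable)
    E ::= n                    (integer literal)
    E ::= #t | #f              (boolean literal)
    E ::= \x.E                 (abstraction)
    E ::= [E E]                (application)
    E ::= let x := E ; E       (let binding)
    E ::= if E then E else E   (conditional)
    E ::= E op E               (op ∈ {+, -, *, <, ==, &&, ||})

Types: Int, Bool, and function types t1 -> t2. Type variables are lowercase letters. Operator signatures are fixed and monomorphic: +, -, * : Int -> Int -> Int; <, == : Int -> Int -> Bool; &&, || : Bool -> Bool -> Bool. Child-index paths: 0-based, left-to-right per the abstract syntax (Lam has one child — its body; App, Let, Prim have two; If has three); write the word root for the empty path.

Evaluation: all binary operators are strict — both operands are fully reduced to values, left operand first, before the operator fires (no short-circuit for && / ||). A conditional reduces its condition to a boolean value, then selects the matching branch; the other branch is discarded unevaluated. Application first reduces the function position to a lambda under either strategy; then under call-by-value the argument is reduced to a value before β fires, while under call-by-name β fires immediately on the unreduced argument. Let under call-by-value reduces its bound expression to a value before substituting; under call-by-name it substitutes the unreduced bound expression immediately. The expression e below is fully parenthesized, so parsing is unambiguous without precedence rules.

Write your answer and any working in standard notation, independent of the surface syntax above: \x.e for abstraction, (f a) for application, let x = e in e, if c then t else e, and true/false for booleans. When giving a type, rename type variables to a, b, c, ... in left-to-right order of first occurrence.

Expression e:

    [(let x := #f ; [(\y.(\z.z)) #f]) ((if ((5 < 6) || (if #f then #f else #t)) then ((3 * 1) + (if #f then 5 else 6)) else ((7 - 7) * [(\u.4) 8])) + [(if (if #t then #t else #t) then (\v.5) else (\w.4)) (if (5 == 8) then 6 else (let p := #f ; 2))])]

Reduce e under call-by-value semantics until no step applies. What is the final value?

Answer: 14

Working:
step 0: ((let x = false in ((\y.(\z.z)) false)) ((if ((5 < 6) || (if false then false else true)) then ((3 * 1) + (if false then 5 else 6)) else ((7 - 7) * ((\u.4) 8))) + ((if (if true then true else true) then (\v.5) else (\w.4)) (if (5 == 8) then 6 else (let p = false in 2)))))
step 1: [let@0] (((\y.(\z.z)) false) ((if ((5 < 6) || (if false then false else true)) then ((3 * 1) + (if false then 5 else 6)) else ((7 - 7) * ((\u.4) 8))) + ((if (if true then true else true) then (\v.5) else (\w.4)) (if (5 == 8) then 6 else (let p = false in 2)))))
step 2: [beta@0] ((\z.z) ((if ((5 < 6) || (if false then false else true)) then ((3 * 1) + (if false then 5 else 6)) else ((7 - 7) * ((\u.4) 8))) + ((if (if true then true else true) then (\v.5) else (\w.4)) (if (5 == 8) then 6 else (let p = false in 2)))))
step 3: [delta@1.0.0.0] ((\z.z) ((if (true || (if false then false else true)) then ((3 * 1) + (if false then 5 else 6)) else ((7 - 7) * ((\u.4) 8))) + ((if (if true then true else true) then (\v.5) else (\w.4)) (if (5 == 8) then 6 else (let p = false in 2)))))
step 4: [if@1.0.0.1] ((\z.z) ((if (true || true) then ((3 * 1) + (if false then 5 else 6)) else ((7 - 7) * ((\u.4) 8))) + ((if (if true then true else true) then (\v.5) else (\w.4)) (if (5 == 8) then 6 else (let p = false in 2)))))
step 5: [delta@1.0.0] ((\z.z) ((if true then ((3 * 1) + (if false then 5 else 6)) else ((7 - 7) * ((\u.4) 8))) + ((if (if true then true else true) then (\v.5) else (\w.4)) (if (5 == 8) then 6 else (let p = false in 2)))))
step 6: [if@1.0] ((\z.z) (((3 * 1) + (if false then 5 else 6)) + ((if (if true then true else true) then (\v.5) else (\w.4)) (if (5 == 8) then 6 else (let p = false in 2)))))
step 7: [delta@1.0.0] ((\z.z) ((3 + (if false then 5 else 6)) + ((if (if true then true else true) then (\v.5) else (\w.4)) (if (5 == 8) then 6 else (let p = false in 2)))))
step 8: [if@1.0.1] ((\z.z) ((3 + 6) + ((if (if true then true else true) then (\v.5) else (\w.4)) (if (5 == 8) then 6 else (let p = false in 2)))))
step 9: [delta@1.0] ((\z.z) (9 + ((if (if true then true else true) then (\v.5) else (\w.4)) (if (5 == 8) then 6 else (let p = false in 2)))))
step 10: [if@1.1.0.0] ((\z.z) (9 + ((if true then (\v.5) else (\w.4)) (if (5 == 8) then 6 else (let p = false in 2)))))
step 11: [if@1.1.0] ((\z.z) (9 + ((\v.5) (if (5 == 8) then 6 else (let p = false in 2)))))
step 12: [delta@1.1.1.0] ((\z.z) (9 + ((\v.5) (if false then 6 else (let p = false in 2)))))
step 13: [if@1.1.1] ((\z.z) (9 + ((\v.5) (let p = false in 2))))
step 14: [let@1.1.1] ((\z.z) (9 + ((\v.5) 2)))
step 15: [beta@1.1] ((\z.z) (9 + 5))
step 16: [delta@1] ((\z.z) 14)
step 17: [beta@root] 14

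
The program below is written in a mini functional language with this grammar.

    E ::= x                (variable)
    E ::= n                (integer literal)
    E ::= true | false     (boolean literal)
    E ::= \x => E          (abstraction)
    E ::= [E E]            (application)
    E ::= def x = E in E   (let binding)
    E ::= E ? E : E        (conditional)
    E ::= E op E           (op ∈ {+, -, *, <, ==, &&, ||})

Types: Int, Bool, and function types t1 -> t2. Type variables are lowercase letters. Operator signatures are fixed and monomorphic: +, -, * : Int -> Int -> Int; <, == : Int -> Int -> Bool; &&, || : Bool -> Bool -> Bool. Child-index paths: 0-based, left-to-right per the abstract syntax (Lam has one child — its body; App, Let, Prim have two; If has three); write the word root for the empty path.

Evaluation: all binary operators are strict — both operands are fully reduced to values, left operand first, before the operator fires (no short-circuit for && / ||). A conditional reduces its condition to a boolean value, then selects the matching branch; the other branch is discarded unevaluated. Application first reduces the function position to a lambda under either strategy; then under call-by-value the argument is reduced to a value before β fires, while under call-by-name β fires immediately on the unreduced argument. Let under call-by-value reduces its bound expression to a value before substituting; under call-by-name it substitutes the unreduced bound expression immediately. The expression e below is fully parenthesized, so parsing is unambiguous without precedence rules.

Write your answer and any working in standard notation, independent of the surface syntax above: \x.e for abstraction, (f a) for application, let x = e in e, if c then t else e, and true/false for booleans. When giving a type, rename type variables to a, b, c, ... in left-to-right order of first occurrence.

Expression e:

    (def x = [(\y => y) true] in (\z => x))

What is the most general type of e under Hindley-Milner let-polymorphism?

Trace:
y : a
\y._ : a -> a
  unify a -> a ~ Bool -> b
  unify a ~ Bool
  unify Bool ~ b
_ _ : Bool
let x : Bool
x : Bool
\z._ : c -> Bool

Answer: a -> Bool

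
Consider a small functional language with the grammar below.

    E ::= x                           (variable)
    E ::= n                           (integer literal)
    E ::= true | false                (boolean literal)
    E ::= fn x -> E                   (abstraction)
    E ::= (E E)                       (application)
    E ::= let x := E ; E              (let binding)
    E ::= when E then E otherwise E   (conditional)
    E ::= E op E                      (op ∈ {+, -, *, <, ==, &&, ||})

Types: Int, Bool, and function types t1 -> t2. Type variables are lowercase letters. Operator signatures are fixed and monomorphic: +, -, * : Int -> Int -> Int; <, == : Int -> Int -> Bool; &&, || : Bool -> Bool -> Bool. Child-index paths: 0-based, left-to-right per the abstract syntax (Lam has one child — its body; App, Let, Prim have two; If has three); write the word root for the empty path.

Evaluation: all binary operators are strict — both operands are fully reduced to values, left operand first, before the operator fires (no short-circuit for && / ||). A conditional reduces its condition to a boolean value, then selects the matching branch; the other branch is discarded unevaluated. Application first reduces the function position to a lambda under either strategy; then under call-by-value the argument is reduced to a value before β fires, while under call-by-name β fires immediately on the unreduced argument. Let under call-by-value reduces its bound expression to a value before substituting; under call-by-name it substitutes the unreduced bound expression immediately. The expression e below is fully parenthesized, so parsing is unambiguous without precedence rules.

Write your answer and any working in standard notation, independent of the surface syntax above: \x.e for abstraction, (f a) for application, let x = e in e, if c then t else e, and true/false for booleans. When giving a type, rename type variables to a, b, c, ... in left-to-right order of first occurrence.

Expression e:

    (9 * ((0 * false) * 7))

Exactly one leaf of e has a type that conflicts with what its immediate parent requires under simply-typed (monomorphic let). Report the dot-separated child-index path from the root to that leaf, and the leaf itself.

Answer: 1.0.1 : false

Working:
  unify Int ~ Int
  unify Int ~ Int
  unify Bool ~ Int
  FAIL: mismatch Bool ~ Int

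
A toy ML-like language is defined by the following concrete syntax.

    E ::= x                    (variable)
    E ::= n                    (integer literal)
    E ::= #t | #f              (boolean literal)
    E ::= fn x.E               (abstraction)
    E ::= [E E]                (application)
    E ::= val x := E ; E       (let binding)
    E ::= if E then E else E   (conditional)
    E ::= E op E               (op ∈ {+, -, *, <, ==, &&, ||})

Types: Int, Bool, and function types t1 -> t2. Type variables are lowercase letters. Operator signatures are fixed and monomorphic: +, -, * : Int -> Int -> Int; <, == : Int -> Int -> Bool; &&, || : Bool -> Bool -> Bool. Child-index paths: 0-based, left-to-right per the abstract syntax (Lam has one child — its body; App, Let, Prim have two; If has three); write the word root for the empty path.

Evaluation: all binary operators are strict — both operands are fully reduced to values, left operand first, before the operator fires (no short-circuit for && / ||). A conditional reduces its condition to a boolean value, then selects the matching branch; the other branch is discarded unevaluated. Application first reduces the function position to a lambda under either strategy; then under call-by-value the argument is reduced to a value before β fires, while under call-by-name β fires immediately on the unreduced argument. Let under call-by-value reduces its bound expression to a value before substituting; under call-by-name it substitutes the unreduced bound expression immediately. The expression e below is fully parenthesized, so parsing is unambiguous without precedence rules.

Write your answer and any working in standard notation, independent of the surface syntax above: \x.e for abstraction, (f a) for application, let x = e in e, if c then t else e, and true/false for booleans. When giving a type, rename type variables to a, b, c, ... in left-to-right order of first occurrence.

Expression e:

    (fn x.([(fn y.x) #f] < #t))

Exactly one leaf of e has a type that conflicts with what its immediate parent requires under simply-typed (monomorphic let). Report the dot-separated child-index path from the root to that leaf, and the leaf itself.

Trace:
x : a
\y._ : b -> a
  unify b -> a ~ Bool -> c
  unify b ~ Bool
  unify a ~ c
_ _ : c
  unify c ~ Int
  unify Bool ~ Int
  FAIL: mismatch Bool ~ Int

Answer: 0.1 : true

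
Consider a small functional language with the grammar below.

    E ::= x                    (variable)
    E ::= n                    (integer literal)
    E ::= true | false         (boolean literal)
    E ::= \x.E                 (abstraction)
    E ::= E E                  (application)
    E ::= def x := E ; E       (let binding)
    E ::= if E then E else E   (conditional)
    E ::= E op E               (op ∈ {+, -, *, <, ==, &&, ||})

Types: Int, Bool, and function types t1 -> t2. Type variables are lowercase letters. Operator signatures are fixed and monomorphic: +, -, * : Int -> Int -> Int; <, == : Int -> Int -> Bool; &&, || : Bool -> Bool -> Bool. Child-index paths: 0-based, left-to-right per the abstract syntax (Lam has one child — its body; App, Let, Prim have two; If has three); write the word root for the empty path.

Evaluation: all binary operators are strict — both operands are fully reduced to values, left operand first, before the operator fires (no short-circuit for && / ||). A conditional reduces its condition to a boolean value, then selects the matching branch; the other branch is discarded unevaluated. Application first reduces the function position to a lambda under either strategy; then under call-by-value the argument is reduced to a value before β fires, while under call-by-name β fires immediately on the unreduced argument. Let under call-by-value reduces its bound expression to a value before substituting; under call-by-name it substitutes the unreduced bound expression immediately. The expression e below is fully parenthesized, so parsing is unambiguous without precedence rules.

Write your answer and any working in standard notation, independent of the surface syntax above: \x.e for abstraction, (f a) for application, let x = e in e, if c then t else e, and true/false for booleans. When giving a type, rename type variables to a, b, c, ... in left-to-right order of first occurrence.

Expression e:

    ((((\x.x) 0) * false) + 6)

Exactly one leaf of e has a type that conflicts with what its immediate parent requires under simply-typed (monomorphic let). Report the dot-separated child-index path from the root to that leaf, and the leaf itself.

Derivation:
x : a
\x._ : a -> a
  unify a -> a ~ Int -> b
  unify a ~ Int
  unify Int ~ b
_ _ : Int
  unify Int ~ Int
  unify Bool ~ Int
  FAIL: mismatch Bool ~ Int

Answer: 0.1 : false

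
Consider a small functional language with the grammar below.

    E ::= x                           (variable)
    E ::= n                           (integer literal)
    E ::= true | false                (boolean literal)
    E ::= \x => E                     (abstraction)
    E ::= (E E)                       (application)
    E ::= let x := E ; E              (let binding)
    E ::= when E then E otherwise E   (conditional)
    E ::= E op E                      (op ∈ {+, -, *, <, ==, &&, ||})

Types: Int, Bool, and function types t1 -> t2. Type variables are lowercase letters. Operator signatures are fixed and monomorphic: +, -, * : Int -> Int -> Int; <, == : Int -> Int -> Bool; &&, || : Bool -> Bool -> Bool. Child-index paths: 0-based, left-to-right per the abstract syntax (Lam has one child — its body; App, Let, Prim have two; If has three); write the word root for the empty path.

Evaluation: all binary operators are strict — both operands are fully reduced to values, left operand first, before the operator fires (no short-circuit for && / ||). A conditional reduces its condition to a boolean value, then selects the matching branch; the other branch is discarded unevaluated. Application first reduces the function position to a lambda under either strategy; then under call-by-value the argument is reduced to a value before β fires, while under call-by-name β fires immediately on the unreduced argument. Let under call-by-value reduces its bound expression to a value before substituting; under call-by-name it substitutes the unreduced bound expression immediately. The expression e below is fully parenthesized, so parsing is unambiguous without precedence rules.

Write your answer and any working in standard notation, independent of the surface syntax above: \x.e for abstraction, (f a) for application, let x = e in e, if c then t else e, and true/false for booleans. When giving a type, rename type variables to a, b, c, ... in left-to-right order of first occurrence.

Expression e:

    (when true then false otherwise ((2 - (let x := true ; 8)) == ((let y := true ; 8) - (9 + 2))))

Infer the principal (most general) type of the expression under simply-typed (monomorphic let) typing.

Trace:
  unify Bool ~ Bool
  unify Int ~ Int
let x : Bool
  unify Int ~ Int
  unify Int ~ Int
let y : Bool
  unify Int ~ Int
  unify Int ~ Int
  unify Int ~ Int
  unify Int ~ Int
  unify Int ~ Int
  unify Bool ~ Bool

Answer: Bool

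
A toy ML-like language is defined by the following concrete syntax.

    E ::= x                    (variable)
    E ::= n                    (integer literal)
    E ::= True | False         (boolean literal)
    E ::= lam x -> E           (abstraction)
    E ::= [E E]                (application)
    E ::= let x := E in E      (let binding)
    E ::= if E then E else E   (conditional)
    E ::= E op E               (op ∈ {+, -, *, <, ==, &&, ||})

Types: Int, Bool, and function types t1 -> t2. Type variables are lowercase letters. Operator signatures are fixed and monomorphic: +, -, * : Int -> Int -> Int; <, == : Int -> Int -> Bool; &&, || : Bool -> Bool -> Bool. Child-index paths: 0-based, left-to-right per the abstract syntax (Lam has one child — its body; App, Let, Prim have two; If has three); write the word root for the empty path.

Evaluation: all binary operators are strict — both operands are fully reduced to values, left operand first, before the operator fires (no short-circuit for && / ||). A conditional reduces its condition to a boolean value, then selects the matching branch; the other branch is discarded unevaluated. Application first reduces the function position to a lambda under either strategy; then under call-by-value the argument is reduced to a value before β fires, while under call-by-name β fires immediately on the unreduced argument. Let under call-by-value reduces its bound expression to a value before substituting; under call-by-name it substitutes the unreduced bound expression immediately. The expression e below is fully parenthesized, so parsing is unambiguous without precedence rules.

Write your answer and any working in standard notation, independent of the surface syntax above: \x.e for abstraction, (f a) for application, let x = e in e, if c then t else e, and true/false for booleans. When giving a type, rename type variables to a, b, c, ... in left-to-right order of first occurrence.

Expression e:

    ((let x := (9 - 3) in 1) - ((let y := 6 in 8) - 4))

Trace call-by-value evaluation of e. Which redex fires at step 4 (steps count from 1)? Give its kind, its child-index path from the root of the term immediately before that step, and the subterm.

Answer: delta at 1 : (8 - 4)

Trace:
step 0: ((let x = (9 - 3) in 1) - ((let y = 6 in 8) - 4))
step 1: [delta@0.0] ((let x = 6 in 1) - ((let y = 6 in 8) - 4))
step 2: [let@0] (1 - ((let y = 6 in 8) - 4))
step 3: [let@1.0] (1 - (8 - 4))
step 4: [delta@1] (1 - 4)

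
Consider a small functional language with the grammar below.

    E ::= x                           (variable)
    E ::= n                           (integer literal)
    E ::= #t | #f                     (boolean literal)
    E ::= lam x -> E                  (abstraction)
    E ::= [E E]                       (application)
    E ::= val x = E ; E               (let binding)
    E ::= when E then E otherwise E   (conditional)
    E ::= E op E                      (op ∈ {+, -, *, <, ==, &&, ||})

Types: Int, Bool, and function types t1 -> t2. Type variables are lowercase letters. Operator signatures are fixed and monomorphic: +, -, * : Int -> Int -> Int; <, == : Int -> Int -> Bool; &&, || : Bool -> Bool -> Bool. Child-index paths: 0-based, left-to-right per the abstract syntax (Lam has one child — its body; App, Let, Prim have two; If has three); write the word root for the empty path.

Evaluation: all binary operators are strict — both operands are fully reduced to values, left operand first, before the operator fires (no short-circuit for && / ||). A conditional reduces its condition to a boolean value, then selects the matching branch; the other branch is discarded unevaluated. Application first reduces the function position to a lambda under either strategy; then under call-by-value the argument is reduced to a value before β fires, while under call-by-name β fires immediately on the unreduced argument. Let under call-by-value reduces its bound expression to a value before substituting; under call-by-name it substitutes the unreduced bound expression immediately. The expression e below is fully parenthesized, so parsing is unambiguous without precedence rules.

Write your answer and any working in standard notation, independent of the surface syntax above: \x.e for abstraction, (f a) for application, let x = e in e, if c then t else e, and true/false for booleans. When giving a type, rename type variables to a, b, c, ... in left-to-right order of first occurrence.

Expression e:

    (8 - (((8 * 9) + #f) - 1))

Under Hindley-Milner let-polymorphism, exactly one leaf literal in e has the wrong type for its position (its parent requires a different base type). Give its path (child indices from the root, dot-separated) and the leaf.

Derivation:
  unify Int ~ Int
  unify Int ~ Int
  unify Int ~ Int
  unify Int ~ Int
  unify Bool ~ Int
  FAIL: mismatch Bool ~ Int

Answer: 1.0.1 : false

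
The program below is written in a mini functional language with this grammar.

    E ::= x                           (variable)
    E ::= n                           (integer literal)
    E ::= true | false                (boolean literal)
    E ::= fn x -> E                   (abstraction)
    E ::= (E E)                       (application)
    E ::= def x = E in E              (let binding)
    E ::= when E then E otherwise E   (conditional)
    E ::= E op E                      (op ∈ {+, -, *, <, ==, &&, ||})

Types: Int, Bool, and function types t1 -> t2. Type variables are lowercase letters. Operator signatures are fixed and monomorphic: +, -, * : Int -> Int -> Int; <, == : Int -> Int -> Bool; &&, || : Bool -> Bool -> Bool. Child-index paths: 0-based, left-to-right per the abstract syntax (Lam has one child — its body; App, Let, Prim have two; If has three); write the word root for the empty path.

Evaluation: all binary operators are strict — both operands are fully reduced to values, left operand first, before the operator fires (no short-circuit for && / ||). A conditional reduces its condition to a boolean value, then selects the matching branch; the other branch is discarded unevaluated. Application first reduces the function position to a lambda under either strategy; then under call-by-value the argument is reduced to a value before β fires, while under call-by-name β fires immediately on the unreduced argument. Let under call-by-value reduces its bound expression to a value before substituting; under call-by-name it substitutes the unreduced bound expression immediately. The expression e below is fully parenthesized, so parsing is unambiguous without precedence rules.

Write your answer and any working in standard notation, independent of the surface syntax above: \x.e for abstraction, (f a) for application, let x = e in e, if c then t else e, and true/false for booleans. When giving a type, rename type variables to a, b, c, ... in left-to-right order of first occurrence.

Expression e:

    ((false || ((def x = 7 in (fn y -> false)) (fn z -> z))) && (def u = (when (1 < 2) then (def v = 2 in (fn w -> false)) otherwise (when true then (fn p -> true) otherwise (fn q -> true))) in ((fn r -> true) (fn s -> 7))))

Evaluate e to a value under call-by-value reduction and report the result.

Answer: false

Trace:
step 0: ((false || ((let x = 7 in (\y.false)) (\z.z))) && (let u = (if (1 < 2) then (let v = 2 in (\w.false)) else (if true then (\p.true) else (\q.true))) in ((\r.true) (\s.7))))
step 1: [let@0.1.0] ((false || ((\y.false) (\z.z))) && (let u = (if (1 < 2) then (let v = 2 in (\w.false)) else (if true then (\p.true) else (\q.true))) in ((\r.true) (\s.7))))
step 2: [beta@0.1] ((false || false) && (let u = (if (1 < 2) then (let v = 2 in (\w.false)) else (if true then (\p.true) else (\q.true))) in ((\r.true) (\s.7))))
step 3: [delta@0] (false && (let u = (if (1 < 2) then (let v = 2 in (\w.false)) else (if true then (\p.true) else (\q.true))) in ((\r.true) (\s.7))))
step 4: [delta@1.0.0] (false && (let u = (if true then (let v = 2 in (\w.false)) else (if true then (\p.true) else (\q.true))) in ((\r.true) (\s.7))))
step 5: [if@1.0] (false && (let u = (let v = 2 in (\w.false)) in ((\r.true) (\s.7))))
step 6: [let@1.0] (false && (let u = (\w.false) in ((\r.true) (\s.7))))
step 7: [let@1] (false && ((\r.true) (\s.7)))
step 8: [beta@1] (false && true)
step 9: [delta@root] false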